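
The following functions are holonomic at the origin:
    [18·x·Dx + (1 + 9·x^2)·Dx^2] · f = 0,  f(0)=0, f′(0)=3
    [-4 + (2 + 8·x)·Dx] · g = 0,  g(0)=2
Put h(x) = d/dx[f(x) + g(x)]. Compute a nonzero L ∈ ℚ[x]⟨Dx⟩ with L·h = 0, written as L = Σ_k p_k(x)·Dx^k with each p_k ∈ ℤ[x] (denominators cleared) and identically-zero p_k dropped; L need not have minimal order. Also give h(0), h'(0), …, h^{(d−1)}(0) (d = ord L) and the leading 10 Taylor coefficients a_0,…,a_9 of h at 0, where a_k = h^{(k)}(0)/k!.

f: a_k = 0, 3, 0, -9, 0, 243/5, 0, -2187/7, 0, 2187, …
g: a_k = 2, 4, -4, 8, -20, 56, -168, 528, -1716, 5720, …
L₀ := lclm(L_f,L_g); ord L₀ ≤ 2+1.
Derive L from L₀ (diff closure).
L = (-36 - 360·x + 972·x^2 + 1944·x^3) + (-30 - 144·x - 18·x^2 + 3888·x^3 + 6804·x^4)·Dx + (-2 + 10·x + 108·x^2 + 306·x^3 + 1134·x^4 + 1944·x^5)·Dx^2  (order 2).
h: a_k = 7, -8, -3, -80, 523, -1008, 1509, -13728, 71163, -194480, …
ICs: h(0) = 7, h′(0) = -8.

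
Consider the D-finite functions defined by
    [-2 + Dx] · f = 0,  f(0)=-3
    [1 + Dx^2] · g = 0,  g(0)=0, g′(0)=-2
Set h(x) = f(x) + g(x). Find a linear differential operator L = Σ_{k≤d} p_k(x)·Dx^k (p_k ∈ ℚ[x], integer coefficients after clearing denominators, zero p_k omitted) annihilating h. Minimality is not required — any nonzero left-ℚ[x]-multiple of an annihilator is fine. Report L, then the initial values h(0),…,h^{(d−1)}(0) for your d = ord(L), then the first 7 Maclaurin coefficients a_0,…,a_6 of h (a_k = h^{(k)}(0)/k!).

L = -2 + Dx - 2·Dx^2 + Dx^3  (order 3).
h: a_k = -3, -8, -6, -11/3, -2, -49/60, -4/15, …
ICs: h(0) = -3, h′(0) = -8, h′′(0) = -12.

f: a_k = -3, -6, -6, -4, -2, -4/5, -4/15, …
g: a_k = 0, -2, 0, 1/3, 0, -1/60, 0, …
f+g: L₀ = lclm(L_f,L_g), ord ≤ 1+2.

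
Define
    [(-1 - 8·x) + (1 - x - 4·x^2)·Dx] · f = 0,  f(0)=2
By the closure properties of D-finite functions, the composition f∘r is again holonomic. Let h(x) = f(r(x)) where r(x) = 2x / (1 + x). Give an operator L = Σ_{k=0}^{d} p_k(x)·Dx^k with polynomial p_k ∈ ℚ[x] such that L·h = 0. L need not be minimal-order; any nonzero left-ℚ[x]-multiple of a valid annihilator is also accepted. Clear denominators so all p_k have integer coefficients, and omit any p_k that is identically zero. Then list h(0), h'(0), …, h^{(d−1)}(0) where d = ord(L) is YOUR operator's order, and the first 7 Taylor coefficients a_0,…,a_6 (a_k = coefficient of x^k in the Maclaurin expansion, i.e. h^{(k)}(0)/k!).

L = (2 + 34·x) + (-1 - x + 17·x^2 + 17·x^3)·Dx  (order 1).
h: a_k = 2, 4, 36, 68, 612, 1156, 10404, …
ICs: h(0) = 2.

f: a_k = 2, 2, 10, 18, 58, 130, 362, …
Change of var in L_f (x↦r) gives L₀.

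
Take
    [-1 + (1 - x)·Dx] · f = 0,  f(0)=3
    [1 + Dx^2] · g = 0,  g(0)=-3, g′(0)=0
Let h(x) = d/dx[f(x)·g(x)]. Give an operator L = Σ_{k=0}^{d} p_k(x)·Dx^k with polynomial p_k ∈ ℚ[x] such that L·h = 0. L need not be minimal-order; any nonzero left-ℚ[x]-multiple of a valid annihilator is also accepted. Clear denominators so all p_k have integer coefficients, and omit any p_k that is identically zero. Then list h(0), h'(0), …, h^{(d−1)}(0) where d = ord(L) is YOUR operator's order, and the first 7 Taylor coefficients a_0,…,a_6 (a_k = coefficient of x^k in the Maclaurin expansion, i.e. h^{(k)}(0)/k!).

L = (-1 - 2·x + x^2) + (-2 + 2·x)·Dx + (1 - 2·x + x^2)·Dx^2  (order 2).
h: a_k = -9, -9, -27/2, -39/2, -195/8, -1167/40, -2723/80, …
ICs: h(0) = -9, h′(0) = -9.

f: a_k = 3, 3, 3, 3, 3, 3, 3, …
g: a_k = -3, 0, 3/2, 0, -1/8, 0, 1/240, …
Product ⇒ symmetric product L₀, ord ≤ 2.
h=h₀': d/dx-closure on L₀ ⇒ L.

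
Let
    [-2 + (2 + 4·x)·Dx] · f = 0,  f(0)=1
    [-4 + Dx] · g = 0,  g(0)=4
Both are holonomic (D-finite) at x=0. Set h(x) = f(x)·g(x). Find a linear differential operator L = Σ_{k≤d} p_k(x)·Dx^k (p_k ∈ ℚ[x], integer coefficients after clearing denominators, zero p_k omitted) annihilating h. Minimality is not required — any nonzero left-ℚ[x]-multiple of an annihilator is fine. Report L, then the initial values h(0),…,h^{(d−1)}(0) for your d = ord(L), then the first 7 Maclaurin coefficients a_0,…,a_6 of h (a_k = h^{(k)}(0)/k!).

L = (-5 - 8·x) + (1 + 2·x)·Dx  (order 1).
h: a_k = 4, 20, 46, 206/3, 449/6, 1949/30, 1643/36, …
ICs: h(0) = 4.

f: a_k = 1, 1, -1/2, 1/2, -5/8, 7/8, -21/16, …
g: a_k = 4, 16, 32, 128/3, 128/3, 512/15, 1024/45, …
L₀ := L_f ⊗_s L_g (sym. prod.), ord ≤ 1.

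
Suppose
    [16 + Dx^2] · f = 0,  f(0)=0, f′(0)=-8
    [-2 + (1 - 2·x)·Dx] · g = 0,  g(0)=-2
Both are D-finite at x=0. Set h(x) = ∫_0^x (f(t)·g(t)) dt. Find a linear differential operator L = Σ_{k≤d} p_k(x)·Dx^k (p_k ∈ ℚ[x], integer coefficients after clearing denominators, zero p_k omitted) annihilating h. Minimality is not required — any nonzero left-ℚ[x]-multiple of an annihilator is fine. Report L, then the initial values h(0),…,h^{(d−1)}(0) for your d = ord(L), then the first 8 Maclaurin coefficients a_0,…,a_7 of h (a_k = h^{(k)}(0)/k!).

L = (-16 + 32·x)·Dx + 4·Dx^2 + (-1 + 2·x)·Dx^3  (order 3).
h: a_k = 0, 0, 8, 32/3, 16/3, 128/15, 896/45, 512/15, …
ICs: h(0) = 0, h′(0) = 0, h′′(0) = 16.

f: a_k = 0, -8, 0, 64/3, 0, -256/15, 0, 2048/315, …
g: a_k = -2, -4, -8, -16, -32, -64, -128, -256, …
L₀ := L_f ⊗_s L_g (sym. prod.), ord ≤ 2.
h=∫h₀ ⇒ L = L₀·Dx.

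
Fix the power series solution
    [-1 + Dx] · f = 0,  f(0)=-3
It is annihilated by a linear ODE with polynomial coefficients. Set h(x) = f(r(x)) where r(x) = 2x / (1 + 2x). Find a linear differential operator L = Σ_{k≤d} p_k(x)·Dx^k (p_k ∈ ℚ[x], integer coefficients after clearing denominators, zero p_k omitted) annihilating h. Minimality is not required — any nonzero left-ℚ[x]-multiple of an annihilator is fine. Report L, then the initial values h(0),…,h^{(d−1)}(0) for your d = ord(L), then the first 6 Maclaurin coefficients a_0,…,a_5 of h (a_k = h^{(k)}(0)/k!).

L = -2 + (1 + 4·x + 4·x^2)·Dx  (order 1).
h: a_k = -3, -6, 6, -4, -2, 76/5, …
ICs: h(0) = -3.

f: a_k = -3, -3, -3/2, -1/2, -1/8, -1/40, …
h₀=f(r): pull back L_f along r ⇒ L₀.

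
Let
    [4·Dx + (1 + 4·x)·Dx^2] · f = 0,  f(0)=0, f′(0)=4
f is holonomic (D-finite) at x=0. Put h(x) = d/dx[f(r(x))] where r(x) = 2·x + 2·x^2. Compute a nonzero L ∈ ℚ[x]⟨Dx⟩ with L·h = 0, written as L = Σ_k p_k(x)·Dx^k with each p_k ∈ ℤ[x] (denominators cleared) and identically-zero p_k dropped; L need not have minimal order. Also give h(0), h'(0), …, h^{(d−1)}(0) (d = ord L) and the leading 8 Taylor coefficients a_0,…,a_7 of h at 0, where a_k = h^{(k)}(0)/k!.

L = (6 + 16·x + 16·x^2) + (1 + 10·x + 24·x^2 + 16·x^3)·Dx  (order 1).
h: a_k = 8, -48, 320, -2176, 14848, -101376, 692224, -4726784, …
ICs: h(0) = 8.

f: a_k = 0, 4, -8, 64/3, -64, 1024/5, -2048/3, 16384/7, …
Change of var in L_f (x↦r) gives L₀.
Differentiate: ansatz ord ≤ ord L₀ ⇒ L.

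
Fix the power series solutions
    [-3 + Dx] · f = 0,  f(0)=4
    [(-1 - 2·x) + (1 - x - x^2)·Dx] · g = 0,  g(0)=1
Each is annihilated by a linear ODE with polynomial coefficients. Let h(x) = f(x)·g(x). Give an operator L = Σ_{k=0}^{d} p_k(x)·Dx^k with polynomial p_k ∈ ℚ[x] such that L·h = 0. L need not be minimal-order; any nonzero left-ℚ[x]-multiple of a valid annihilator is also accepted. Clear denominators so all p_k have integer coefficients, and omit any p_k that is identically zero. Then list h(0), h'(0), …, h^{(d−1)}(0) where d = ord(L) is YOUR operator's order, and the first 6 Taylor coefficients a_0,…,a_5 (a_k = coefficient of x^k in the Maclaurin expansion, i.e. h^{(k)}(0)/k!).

f: a_k = 4, 12, 18, 18, 27/2, 81/10, …
g: a_k = 1, 1, 2, 3, 5, 8, …
h₀=f·g: eliminate ⇒ L₀, order ≤ 1·1.
L = (4 - x - 3·x^2) + (-1 + x + x^2)·Dx  (order 1).
h: a_k = 4, 16, 38, 72, 247/2, 1018/5, …
ICs: h(0) = 4.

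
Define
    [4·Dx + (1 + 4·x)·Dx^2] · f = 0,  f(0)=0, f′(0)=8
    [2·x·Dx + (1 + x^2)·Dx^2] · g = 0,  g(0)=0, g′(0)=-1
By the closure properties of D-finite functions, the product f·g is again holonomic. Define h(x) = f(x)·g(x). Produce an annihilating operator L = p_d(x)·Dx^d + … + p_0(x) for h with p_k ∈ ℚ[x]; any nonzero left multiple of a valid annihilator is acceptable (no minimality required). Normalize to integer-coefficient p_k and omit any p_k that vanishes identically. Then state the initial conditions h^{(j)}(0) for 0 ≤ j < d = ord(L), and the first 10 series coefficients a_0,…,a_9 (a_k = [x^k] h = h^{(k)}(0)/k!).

f: a_k = 0, 8, -16, 128/3, -128, 2048/5, -4096/3, 32768/7, -16384, 524288/9, …
g: a_k = 0, -1, 0, 1/3, 0, -1/5, 0, 1/7, 0, -1/9, …
f·g: L₀ = L_f ⊗_s L_g, ord ≤ 2·2.
L = (144 + 896·x + 560·x^2 + 2304·x^3 + 1920·x^4 + 3328·x^5 + 256·x^7)·Dx + (132 + 304·x + 2252·x^2 + 4144·x^3 + 8896·x^4 + 5952·x^5 + 8960·x^6 + 192·x^7 + 896·x^8)·Dx^2 + (72 + 376·x + 912·x^2 + 2808·x^3 + 3720·x^4 + 6288·x^5 + 3072·x^6 + 4368·x^7 + 192·x^8 + 512·x^9)·Dx^3 + (5 + 48·x + 178·x^2 + 416·x^3 + 729·x^4 + 720·x^5 + 1008·x^6 + 384·x^7 + 516·x^8 + 32·x^9 + 64·x^10)·Dx^4  (order 4).
h: a_k = 0, 0, -8, 16, -40, 368/3, -17864/45, 19888/15, -4552, 5024944/315, …
ICs: h(0) = 0, h′(0) = 0, h′′(0) = -16, h′′′(0) = 96.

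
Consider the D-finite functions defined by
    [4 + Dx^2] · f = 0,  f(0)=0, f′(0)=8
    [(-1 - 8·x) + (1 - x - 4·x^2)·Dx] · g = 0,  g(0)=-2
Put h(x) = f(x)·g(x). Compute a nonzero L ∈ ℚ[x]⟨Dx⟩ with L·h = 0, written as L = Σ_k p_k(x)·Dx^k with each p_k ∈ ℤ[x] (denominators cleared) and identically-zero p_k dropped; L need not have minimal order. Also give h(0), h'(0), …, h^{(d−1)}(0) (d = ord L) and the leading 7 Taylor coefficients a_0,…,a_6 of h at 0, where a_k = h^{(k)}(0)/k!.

f: a_k = 0, 8, 0, -16/3, 0, 16/15, 0, …
g: a_k = -2, -2, -10, -18, -58, -130, -362, …
L₀ := L_f ⊗_s L_g (sym. prod.), ord ≤ 2.
L = (4 + 4·x + 16·x^2) + (2 + 16·x)·Dx + (-1 + x + 4·x^2)·Dx^2  (order 2).
h: a_k = 0, -16, -16, -208/3, -400/3, -2064/5, -14192/15, …
ICs: h(0) = 0, h′(0) = -16.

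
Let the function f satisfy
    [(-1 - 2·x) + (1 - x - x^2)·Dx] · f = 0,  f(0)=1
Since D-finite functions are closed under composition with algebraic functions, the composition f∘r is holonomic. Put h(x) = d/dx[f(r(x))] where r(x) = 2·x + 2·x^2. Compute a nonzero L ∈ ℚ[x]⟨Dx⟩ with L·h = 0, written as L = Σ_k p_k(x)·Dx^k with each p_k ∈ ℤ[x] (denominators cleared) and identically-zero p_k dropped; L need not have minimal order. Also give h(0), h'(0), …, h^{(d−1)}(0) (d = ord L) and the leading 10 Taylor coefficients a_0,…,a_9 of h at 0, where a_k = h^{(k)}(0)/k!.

f: a_k = 1, 1, 2, 3, 5, 8, 13, 21, 34, 55, …
Change of var in L_f (x↦r) gives L₀.
Differentiate: ansatz ord ≤ ord L₀ ⇒ L.
L = (10 + 20·x + 60·x^2 + 80·x^3 + 40·x^4) + (-1 + 10·x^2 + 20·x^3 + 20·x^4 + 8·x^5)·Dx  (order 1).
h: a_k = 2, 20, 120, 640, 3240, 15696, 73920, 341120, 1549440, 6951040, …
ICs: h(0) = 2.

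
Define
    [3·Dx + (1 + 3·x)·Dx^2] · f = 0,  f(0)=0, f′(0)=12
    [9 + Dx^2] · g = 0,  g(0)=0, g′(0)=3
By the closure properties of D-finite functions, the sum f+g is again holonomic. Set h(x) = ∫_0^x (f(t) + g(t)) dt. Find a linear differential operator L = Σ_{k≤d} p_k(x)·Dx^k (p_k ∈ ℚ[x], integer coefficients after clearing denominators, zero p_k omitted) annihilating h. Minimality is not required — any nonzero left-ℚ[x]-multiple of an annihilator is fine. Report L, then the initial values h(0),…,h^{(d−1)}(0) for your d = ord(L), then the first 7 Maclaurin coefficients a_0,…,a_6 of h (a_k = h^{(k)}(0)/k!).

L = (63 + 54·x + 81·x^2)·Dx^2 + (9 + 45·x + 81·x^2 + 81·x^3)·Dx^3 + (7 + 6·x + 9·x^2)·Dx^4 + (1 + 5·x + 9·x^2 + 9·x^3)·Dx^5  (order 5).
h: a_k = 0, 0, 15/2, -6, 63/8, -81/5, 2619/80, …
ICs: h(0) = 0, h′(0) = 0, h′′(0) = 15, h′′′(0) = -36, h′′′′(0) = 189.

f: a_k = 0, 12, -18, 36, -81, 972/5, -486, …
g: a_k = 0, 3, 0, -9/2, 0, 81/40, 0, …
L₀ := lclm(L_f,L_g); ord L₀ ≤ 2+2.
h=∫h₀ ⇒ L = L₀·Dx.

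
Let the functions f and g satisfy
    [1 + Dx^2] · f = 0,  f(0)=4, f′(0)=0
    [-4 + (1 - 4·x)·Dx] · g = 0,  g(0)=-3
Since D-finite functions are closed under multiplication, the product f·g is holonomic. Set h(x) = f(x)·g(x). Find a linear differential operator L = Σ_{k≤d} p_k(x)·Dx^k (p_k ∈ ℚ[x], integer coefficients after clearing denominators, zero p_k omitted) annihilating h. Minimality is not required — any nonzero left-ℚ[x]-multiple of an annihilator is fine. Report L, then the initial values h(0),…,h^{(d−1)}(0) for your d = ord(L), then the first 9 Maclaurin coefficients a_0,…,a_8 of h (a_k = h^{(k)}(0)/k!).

L = (-1 + 4·x) + 8·Dx + (-1 + 4·x)·Dx^2  (order 2).
h: a_k = -12, -48, -186, -744, -5953/2, -11906, -2857439/60, -2857439/15, -512053069/672, …
ICs: h(0) = -12, h′(0) = -48.

f: a_k = 4, 0, -2, 0, 1/6, 0, -1/180, 0, 1/10080, …
g: a_k = -3, -12, -48, -192, -768, -3072, -12288, -49152, -196608, …
Product ⇒ symmetric product L₀, ord ≤ 2.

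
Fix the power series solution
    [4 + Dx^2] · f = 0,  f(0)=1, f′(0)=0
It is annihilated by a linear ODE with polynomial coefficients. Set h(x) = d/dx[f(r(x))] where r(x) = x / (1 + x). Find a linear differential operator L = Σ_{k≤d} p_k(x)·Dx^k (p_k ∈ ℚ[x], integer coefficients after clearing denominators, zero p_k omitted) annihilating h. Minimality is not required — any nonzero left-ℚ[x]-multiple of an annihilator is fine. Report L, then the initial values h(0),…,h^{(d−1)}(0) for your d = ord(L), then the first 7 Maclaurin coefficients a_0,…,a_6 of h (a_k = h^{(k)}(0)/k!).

L = (10 + 12·x + 6·x^2) + (6 + 18·x + 18·x^2 + 6·x^3)·Dx + (1 + 4·x + 6·x^2 + 4·x^3 + x^4)·Dx^2  (order 2).
h: a_k = 0, -4, 12, -64/3, 80/3, -308/15, -28/5, …
ICs: h(0) = 0, h′(0) = -4.

f: a_k = 1, 0, -2, 0, 2/3, 0, -4/45, …
L₀ from L_f via x↦r, Dx↦r'^{-1}Dx.
Derive L from L₀ (diff closure).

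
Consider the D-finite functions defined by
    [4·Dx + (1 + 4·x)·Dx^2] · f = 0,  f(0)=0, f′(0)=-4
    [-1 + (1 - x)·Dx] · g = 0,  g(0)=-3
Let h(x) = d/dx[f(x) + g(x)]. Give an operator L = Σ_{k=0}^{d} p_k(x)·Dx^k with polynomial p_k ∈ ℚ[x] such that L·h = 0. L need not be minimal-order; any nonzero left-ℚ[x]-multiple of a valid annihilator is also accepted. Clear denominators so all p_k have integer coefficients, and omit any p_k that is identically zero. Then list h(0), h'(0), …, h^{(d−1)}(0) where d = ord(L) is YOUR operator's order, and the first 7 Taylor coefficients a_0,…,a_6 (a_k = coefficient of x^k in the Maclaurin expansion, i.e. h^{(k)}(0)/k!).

f: a_k = 0, -4, 8, -64/3, 64, -1024/5, 2048/3, …
g: a_k = -3, -3, -3, -3, -3, -3, -3, …
Weyl lclm of L_f,L_g ⇒ L₀ (ord ≤ 3).
Differentiate: ansatz ord ≤ ord L₀ ⇒ L.
L = (-44 - 16·x) + (13 - 56·x - 32·x^2)·Dx + (3 + 11·x - 6·x^2 - 8·x^3)·Dx^2  (order 2).
h: a_k = -7, 10, -73, 244, -1039, 4078, -16405, …
ICs: h(0) = -7, h′(0) = 10.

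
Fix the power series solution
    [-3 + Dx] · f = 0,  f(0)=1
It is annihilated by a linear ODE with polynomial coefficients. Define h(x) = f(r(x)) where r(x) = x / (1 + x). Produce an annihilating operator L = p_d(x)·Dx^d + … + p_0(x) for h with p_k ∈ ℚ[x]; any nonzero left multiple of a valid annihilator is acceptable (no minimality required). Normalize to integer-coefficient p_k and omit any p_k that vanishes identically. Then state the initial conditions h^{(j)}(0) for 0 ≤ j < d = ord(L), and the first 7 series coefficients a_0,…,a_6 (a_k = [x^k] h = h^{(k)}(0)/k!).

L = -3 + (1 + 2·x + x^2)·Dx  (order 1).
h: a_k = 1, 3, 3/2, -3/2, 3/8, 21/40, -69/80, …
ICs: h(0) = 1.

f: a_k = 1, 3, 9/2, 9/2, 27/8, 81/40, 81/80, …
f∘r: x↦r, Dx↦Dx/r' in L_f ⇒ L₀.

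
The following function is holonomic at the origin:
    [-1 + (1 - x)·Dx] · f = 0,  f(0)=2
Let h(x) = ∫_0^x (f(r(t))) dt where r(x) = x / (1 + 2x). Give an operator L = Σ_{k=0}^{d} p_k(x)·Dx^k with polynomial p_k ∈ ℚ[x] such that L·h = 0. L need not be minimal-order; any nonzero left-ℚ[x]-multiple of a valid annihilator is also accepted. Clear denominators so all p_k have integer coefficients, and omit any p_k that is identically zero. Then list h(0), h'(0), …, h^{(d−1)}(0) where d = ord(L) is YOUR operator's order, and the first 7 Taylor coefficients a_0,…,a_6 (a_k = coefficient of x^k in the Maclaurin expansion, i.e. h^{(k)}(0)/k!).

L = -Dx + (1 + 3·x + 2·x^2)·Dx^2  (order 2).
h: a_k = 0, 2, 1, -2/3, 1/2, -2/5, 1/3, …
ICs: h(0) = 0, h′(0) = 2.

f: a_k = 2, 2, 2, 2, 2, 2, 2, …
Change of var in L_f (x↦r) gives L₀.
h=∫h₀ ⇒ L = L₀·Dx.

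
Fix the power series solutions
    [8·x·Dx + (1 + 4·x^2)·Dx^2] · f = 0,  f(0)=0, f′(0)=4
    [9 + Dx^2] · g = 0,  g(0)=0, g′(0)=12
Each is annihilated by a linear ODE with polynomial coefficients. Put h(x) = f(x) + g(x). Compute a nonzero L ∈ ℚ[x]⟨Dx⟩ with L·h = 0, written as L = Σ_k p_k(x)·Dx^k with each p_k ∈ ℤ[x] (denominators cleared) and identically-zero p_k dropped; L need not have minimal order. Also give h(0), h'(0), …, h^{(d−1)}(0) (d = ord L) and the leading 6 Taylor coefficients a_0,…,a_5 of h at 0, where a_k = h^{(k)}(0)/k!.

L = (-2808·x + 19008·x^3 + 10368·x^5)·Dx + (9 + 1548·x^2 + 7344·x^4 + 5184·x^6)·Dx^2 + (-312·x + 2112·x^3 + 1152·x^5)·Dx^3 + (1 + 172·x^2 + 816·x^4 + 576·x^6)·Dx^4  (order 4).
h: a_k = 0, 16, 0, -70/3, 0, 209/10, …
ICs: h(0) = 0, h′(0) = 16, h′′(0) = 0, h′′′(0) = -140.

f: a_k = 0, 4, 0, -16/3, 0, 64/5, …
g: a_k = 0, 12, 0, -18, 0, 81/10, …
Sum ⇒ L₀ = lclm(L_f,L_g) in ℚ(x)⟨Dx⟩.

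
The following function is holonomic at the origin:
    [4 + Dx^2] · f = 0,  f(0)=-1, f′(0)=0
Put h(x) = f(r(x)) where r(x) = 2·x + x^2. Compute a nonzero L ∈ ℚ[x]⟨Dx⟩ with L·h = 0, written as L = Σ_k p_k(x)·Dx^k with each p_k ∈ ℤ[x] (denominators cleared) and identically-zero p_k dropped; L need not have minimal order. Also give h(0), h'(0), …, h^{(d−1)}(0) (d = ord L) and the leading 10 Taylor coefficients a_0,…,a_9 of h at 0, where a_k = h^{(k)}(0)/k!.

f: a_k = -1, 0, 2, 0, -2/3, 0, 4/45, 0, -2/315, 0, …
Substitute x→r, Dx→(1/r')Dx; clear ⇒ L₀.
L = (16 + 48·x + 48·x^2 + 16·x^3) - Dx + (1 + x)·Dx^2  (order 2).
h: a_k = -1, 0, 8, 8, -26/3, -64/3, -464/45, 176/15, 5998/315, 2432/315, …
ICs: h(0) = -1, h′(0) = 0.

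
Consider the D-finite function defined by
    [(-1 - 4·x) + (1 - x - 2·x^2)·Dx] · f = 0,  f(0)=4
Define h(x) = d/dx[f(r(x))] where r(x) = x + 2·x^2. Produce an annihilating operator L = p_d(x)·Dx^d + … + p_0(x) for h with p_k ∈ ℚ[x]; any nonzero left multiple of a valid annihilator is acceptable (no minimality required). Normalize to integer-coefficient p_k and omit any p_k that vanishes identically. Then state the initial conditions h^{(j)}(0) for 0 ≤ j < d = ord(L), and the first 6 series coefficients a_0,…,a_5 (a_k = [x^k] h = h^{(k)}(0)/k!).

f: a_k = 4, 4, 12, 20, 44, 84, …
f∘r: x↦r, Dx↦Dx/r' in L_f ⇒ L₀.
h₀' ⇒ L via d/dx closure of L₀.
L = (10 + 72·x + 240·x^2 + 544·x^3 + 1344·x^4 + 1920·x^5 + 1280·x^6) + (-1 - 7·x - 12·x^2 + 32·x^3 + 200·x^4 + 384·x^5 + 448·x^6 + 256·x^7)·Dx  (order 1).
h: a_k = 4, 40, 204, 848, 3380, 13368, …
ICs: h(0) = 4.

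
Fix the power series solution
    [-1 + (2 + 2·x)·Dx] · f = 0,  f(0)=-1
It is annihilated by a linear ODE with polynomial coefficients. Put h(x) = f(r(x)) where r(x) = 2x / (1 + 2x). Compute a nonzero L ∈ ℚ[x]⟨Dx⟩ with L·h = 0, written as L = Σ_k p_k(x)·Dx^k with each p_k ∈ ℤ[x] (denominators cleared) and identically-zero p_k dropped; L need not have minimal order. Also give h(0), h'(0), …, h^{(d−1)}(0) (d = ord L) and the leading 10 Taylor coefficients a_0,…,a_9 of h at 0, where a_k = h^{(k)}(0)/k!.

L = -1 + (1 + 6·x + 8·x^2)·Dx  (order 1).
h: a_k = -1, -1, 5/2, -13/2, 141/8, -399/8, 2353/16, -7205/16, 182461/128, -594203/128, …
ICs: h(0) = -1.

f: a_k = -1, -1/2, 1/8, -1/16, 5/128, -7/256, 21/1024, -33/2048, 429/32768, -715/65536, …
Substitute x→r, Dx→(1/r')Dx; clear ⇒ L₀.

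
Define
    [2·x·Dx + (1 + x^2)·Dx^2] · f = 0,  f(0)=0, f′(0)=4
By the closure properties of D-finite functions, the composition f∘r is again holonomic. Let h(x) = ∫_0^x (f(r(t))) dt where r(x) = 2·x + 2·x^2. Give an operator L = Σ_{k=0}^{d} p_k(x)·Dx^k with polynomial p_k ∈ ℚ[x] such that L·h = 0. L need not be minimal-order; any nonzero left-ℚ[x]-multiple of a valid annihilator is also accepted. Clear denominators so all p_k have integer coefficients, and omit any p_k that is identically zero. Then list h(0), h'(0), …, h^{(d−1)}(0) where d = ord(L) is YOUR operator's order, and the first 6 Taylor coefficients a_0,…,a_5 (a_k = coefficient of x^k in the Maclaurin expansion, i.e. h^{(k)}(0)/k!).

L = (-2 + 8·x + 32·x^2 + 48·x^3 + 24·x^4)·Dx^2 + (1 + 2·x + 4·x^2 + 16·x^3 + 20·x^4 + 8·x^5)·Dx^3  (order 3).
h: a_k = 0, 0, 4, 8/3, -8/3, -32/5, …
ICs: h(0) = 0, h′(0) = 0, h′′(0) = 8.

f: a_k = 0, 4, 0, -4/3, 0, 4/5, …
h₀=f(r): pull back L_f along r ⇒ L₀.
∫: right-multiply L₀ by Dx.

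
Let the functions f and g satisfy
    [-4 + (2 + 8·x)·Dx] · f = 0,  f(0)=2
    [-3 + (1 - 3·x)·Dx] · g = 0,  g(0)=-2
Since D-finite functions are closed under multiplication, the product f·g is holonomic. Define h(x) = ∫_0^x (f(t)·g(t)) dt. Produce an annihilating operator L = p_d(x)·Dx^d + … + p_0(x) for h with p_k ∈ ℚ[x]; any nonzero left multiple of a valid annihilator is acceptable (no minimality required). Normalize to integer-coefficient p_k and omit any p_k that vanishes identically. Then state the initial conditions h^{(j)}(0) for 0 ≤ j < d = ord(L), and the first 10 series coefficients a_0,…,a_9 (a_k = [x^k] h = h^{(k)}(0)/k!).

f: a_k = 2, 4, -4, 8, -20, 56, -168, 528, -1716, 5720, …
g: a_k = -2, -6, -18, -54, -162, -486, -1458, -4374, -13122, -39366, …
h₀=f·g: eliminate ⇒ L₀, order ≤ 1·1.
h=∫h₀ ⇒ L = L₀·Dx.
L = (5 + 6·x)·Dx + (-1 - x + 12·x^2)·Dx^2  (order 2).
h: a_k = 0, -4, -10, -52/3, -43, -476/5, -770/3, -612, -3477/2, -12764/3, …
ICs: h(0) = 0, h′(0) = -4.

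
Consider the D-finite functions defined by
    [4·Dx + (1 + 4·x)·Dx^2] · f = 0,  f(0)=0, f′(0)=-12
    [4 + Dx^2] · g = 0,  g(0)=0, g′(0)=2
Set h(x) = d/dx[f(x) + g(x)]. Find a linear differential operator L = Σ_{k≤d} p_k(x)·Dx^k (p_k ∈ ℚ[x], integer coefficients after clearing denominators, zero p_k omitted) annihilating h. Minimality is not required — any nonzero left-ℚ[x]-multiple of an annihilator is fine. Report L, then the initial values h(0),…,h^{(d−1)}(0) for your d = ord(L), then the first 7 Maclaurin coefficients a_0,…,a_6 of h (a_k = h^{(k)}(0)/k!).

f: a_k = 0, -12, 24, -64, 192, -3072/5, 2048, …
g: a_k = 0, 2, 0, -4/3, 0, 4/15, 0, …
Weyl lclm of L_f,L_g ⇒ L₀ (ord ≤ 4).
Derive L from L₀ (diff closure).
L = (400 + 128·x + 256·x^2) + (36 + 176·x + 192·x^2 + 256·x^3)·Dx + (100 + 32·x + 64·x^2)·Dx^2 + (9 + 44·x + 48·x^2 + 64·x^3)·Dx^3  (order 3).
h: a_k = -10, 48, -196, 768, -9212/3, 12288, -2211848/45, …
ICs: h(0) = -10, h′(0) = 48, h′′(0) = -392.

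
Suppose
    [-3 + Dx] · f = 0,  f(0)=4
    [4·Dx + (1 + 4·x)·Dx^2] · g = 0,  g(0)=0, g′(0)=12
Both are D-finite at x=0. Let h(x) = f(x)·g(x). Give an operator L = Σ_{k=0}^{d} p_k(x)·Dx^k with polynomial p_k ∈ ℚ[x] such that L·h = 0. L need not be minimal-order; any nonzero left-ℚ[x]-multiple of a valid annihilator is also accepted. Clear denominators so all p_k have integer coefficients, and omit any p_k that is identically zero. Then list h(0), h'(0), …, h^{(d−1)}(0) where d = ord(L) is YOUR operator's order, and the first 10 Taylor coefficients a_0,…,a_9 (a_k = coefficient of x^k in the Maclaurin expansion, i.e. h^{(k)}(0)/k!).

f: a_k = 4, 12, 18, 18, 27/2, 81/10, 81/20, 243/140, 729/1120, 243/1120, …
g: a_k = 0, 12, -24, 64, -192, 3072/5, -2048, 49152/7, -24576, 262144/3, …
Product ⇒ symmetric product L₀, ord ≤ 2.
L = (-3 + 36·x) + (-2 - 24·x)·Dx + (1 + 4·x)·Dx^2  (order 2).
h: a_k = 0, 48, 48, 184, -216, 5178/5, -3350, 414129/35, -209991/5, 25385597/168, …
ICs: h(0) = 0, h′(0) = 48.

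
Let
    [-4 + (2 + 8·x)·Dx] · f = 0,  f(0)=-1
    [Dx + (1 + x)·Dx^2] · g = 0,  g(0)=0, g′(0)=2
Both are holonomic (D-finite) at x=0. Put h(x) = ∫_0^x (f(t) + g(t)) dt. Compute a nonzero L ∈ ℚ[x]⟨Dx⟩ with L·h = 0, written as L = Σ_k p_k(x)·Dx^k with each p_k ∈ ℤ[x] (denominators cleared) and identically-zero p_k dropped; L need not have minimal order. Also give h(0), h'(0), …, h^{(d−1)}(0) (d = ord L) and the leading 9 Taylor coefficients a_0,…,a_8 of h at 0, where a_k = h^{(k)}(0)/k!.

f: a_k = -1, -2, 2, -4, 10, -28, 84, -264, 858, …
g: a_k = 0, 2, -1, 2/3, -1/2, 2/5, -1/3, 2/7, -1/4, …
h₀=f+g: left-lcm gives L₀, ord ≤ 3.
h=∫₀ˣh₀: take L = L₀·Dx.
L = (-8 + 4·x)·Dx^2 + (-10 - 8·x + 20·x^2)·Dx^3 + (-1 - 3·x + 6·x^2 + 8·x^3)·Dx^4  (order 4).
h: a_k = 0, -1, 0, 1/3, -5/6, 19/10, -23/5, 251/21, -923/28, …
ICs: h(0) = 0, h′(0) = -1, h′′(0) = 0, h′′′(0) = 2.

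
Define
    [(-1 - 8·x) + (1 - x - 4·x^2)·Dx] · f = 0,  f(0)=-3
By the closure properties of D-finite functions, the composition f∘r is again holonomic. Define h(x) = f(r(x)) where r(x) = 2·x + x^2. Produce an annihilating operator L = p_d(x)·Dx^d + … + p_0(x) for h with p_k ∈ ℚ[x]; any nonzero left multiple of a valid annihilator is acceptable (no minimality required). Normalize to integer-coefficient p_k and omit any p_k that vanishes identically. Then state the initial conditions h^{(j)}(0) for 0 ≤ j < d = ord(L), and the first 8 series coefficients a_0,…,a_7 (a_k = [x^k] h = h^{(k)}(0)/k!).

L = (2 + 34·x + 48·x^2 + 16·x^3) + (-1 + 2·x + 17·x^2 + 16·x^3 + 4·x^4)·Dx  (order 1).
h: a_k = -3, -6, -63, -276, -1731, -9186, -52467, -289896, …
ICs: h(0) = -3.

f: a_k = -3, -3, -15, -27, -87, -195, -543, -1323, …
h₀=f(r): pull back L_f along r ⇒ L₀.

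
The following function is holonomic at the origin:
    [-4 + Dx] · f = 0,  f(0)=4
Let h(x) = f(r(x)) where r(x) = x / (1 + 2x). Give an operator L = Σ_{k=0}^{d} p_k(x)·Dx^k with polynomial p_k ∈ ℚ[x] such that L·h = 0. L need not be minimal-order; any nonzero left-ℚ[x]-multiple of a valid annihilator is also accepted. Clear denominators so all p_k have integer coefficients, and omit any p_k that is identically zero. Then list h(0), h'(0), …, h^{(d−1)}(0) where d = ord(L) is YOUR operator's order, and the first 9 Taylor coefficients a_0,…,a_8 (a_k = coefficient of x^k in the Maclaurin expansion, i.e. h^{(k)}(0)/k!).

f: a_k = 4, 16, 32, 128/3, 128/3, 512/15, 1024/45, 4096/315, 2048/315, …
L₀ from L_f via x↦r, Dx↦r'^{-1}Dx.
L = -4 + (1 + 4·x + 4·x^2)·Dx  (order 1).
h: a_k = 4, 16, 0, -64/3, 128/3, -256/5, 1024/45, 5120/63, -32768/105, …
ICs: h(0) = 4.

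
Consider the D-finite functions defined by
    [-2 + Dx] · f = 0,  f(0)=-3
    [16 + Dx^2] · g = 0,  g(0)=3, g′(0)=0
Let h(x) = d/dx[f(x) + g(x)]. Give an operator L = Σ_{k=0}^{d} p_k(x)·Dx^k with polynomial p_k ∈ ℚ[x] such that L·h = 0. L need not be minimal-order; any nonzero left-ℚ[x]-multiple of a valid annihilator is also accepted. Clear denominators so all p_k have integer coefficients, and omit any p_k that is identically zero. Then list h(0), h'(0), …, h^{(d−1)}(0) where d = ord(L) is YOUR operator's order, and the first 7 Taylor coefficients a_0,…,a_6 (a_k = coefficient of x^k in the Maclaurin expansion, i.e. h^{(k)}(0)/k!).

L = 32 - 16·Dx + 2·Dx^2 - Dx^3  (order 3).
h: a_k = -6, -60, -12, 120, -4, -104, -8/15, …
ICs: h(0) = -6, h′(0) = -60, h′′(0) = -24.

f: a_k = -3, -6, -6, -4, -2, -4/5, -4/15, …
g: a_k = 3, 0, -24, 0, 32, 0, -256/15, …
Sum ⇒ L₀ = lclm(L_f,L_g) in ℚ(x)⟨Dx⟩.
h=h₀': d/dx-closure on L₀ ⇒ L.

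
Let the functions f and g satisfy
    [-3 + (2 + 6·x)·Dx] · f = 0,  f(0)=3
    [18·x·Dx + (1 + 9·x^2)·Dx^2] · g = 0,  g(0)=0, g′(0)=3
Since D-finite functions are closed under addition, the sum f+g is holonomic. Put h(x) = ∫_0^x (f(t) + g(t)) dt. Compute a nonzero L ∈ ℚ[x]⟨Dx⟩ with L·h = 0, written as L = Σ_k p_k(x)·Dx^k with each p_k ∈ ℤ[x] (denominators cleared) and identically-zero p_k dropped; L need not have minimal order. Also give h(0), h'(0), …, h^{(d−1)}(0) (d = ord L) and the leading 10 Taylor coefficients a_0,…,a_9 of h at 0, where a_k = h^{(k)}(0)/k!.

f: a_k = 3, 9/2, -27/8, 81/16, -1215/128, 5103/256, -45927/1024, 216513/2048, -8444007/32768, 42220035/65536, …
g: a_k = 0, 3, 0, -9, 0, 243/5, 0, -2187/7, 0, 2187, …
f+g: L₀ = lclm(L_f,L_g), ord ≤ 1+2.
h=∫h₀ ⇒ L = L₀·Dx.
L = (-36 - 270·x + 972·x^2 + 1458·x^3)·Dx^2 + (-33 - 144·x + 270·x^2 + 3888·x^3 + 5103·x^4)·Dx^3 + (-2 + 18·x + 108·x^2 + 324·x^3 + 1134·x^4 + 1458·x^5)·Dx^4  (order 4).
h: a_k = 0, 3, 15/4, -9/8, -63/64, -243/128, 29241/2560, -6561/1024, -2963385/114688, -938223/32768, …
ICs: h(0) = 0, h′(0) = 3, h′′(0) = 15/2, h′′′(0) = -27/4.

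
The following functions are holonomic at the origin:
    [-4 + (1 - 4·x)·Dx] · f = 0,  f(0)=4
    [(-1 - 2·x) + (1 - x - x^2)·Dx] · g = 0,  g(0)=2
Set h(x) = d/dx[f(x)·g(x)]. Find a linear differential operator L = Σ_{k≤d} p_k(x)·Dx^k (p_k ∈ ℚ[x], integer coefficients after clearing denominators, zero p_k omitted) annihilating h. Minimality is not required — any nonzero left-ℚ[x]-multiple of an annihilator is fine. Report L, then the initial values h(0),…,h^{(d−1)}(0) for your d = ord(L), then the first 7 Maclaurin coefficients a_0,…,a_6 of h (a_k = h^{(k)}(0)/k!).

f: a_k = 4, 16, 64, 256, 1024, 4096, 16384, …
g: a_k = 2, 2, 4, 6, 10, 16, 26, …
f·g: L₀ = L_f ⊗_s L_g, ord ≤ 1·1.
h₀' ⇒ L via d/dx closure of L₀.
L = (44 - 114·x - 66·x^2 + 192·x^3 + 192·x^4) + (-5 + 31·x - 33·x^2 - 62·x^3 + 60·x^4 + 48·x^5)·Dx  (order 1).
h: a_k = 40, 352, 2184, 11808, 59360, 285552, 1333752, …
ICs: h(0) = 40.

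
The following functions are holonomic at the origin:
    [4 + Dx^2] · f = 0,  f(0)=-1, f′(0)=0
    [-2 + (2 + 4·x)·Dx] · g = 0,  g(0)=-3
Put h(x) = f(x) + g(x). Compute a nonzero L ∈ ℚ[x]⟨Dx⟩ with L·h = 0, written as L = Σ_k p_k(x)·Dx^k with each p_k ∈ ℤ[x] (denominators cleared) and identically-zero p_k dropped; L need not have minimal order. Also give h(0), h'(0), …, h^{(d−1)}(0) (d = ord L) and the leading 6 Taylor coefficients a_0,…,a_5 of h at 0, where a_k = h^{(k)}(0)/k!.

L = (-28 - 64·x - 64·x^2) + (12 + 88·x + 192·x^2 + 128·x^3)·Dx + (-7 - 16·x - 16·x^2)·Dx^2 + (3 + 22·x + 48·x^2 + 32·x^3)·Dx^3  (order 3).
h: a_k = -4, -3, 7/2, -3/2, 29/24, -21/8, …
ICs: h(0) = -4, h′(0) = -3, h′′(0) = 7.

f: a_k = -1, 0, 2, 0, -2/3, 0, …
g: a_k = -3, -3, 3/2, -3/2, 15/8, -21/8, …
h₀=f+g: left-lcm gives L₀, ord ≤ 3.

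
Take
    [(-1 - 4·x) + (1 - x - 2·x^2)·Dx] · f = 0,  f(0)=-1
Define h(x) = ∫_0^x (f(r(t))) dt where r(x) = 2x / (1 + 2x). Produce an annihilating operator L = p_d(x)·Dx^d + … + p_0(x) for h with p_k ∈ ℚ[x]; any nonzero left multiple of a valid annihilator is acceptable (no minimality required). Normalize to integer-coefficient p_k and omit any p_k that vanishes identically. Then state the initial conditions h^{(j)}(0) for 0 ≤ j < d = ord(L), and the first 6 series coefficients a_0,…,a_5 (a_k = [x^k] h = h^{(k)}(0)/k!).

L = (2 + 20·x)·Dx + (-1 - 4·x + 4·x^2 + 16·x^3)·Dx^2  (order 2).
h: a_k = 0, -1, -1, -8/3, 0, -64/5, …
ICs: h(0) = 0, h′(0) = -1.

f: a_k = -1, -1, -3, -5, -11, -21, …
Change of var in L_f (x↦r) gives L₀.
∫: right-multiply L₀ by Dx.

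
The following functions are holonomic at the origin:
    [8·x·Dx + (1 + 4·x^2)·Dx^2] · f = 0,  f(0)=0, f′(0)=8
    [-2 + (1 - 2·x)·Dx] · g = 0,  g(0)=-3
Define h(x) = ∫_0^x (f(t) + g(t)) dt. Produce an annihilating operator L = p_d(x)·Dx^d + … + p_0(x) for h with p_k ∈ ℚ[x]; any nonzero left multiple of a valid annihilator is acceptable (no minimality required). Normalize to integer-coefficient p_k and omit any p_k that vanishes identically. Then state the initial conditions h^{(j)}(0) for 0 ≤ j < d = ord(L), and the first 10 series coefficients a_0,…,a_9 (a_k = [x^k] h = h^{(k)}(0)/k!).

L = (8 - 64·x - 96·x^2)·Dx^2 + (-8 + 8·x - 32·x^2 - 96·x^3)·Dx^3 + (1 - 16·x^4)·Dx^4  (order 4).
h: a_k = 0, -3, 1, -4, -26/3, -48/5, -176/15, -192/7, -400/7, -256/3, …
ICs: h(0) = 0, h′(0) = -3, h′′(0) = 2, h′′′(0) = -24.

f: a_k = 0, 8, 0, -32/3, 0, 128/5, 0, -512/7, 0, 2048/9, …
g: a_k = -3, -6, -12, -24, -48, -96, -192, -384, -768, -1536, …
h₀=f+g: left-lcm gives L₀, ord ≤ 3.
h=∫h₀ ⇒ L = L₀·Dx.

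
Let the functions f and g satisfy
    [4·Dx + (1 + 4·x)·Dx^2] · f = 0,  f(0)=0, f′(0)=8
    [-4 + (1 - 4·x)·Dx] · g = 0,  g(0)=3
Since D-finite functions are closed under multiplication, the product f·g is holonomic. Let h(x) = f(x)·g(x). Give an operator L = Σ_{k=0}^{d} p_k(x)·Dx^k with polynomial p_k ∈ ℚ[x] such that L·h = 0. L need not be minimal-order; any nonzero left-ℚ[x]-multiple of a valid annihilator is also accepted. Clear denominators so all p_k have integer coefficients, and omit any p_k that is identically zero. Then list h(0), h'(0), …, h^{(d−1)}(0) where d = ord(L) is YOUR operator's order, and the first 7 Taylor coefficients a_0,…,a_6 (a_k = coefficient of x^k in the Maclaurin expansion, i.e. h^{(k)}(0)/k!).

L = 16 + (4 + 48·x)·Dx + (-1 + 16·x^2)·Dx^2  (order 2).
h: a_k = 0, 24, 48, 320, 896, 24064/5, 75776/5, …
ICs: h(0) = 0, h′(0) = 24.

f: a_k = 0, 8, -16, 128/3, -128, 2048/5, -4096/3, …
g: a_k = 3, 12, 48, 192, 768, 3072, 12288, …
Sym-product of L_f,L_g gives L₀ (≤ ord 2).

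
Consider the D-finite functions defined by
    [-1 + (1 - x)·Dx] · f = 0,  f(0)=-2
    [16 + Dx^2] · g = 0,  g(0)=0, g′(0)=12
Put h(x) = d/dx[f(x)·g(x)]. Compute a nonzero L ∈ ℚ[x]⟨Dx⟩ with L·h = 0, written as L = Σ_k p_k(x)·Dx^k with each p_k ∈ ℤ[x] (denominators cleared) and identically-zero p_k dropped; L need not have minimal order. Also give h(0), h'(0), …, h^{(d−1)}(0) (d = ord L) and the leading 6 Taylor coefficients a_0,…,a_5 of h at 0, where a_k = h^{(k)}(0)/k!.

f: a_k = -2, -2, -2, -2, -2, -2, …
g: a_k = 0, 12, 0, -32, 0, 128/5, …
Product ⇒ symmetric product L₀, ord ≤ 2.
h₀' ⇒ L via d/dx closure of L₀.
L = (14 - 32·x + 16·x^2) + (-2 + 2·x)·Dx + (1 - 2·x + x^2)·Dx^2  (order 2).
h: a_k = -24, -48, 120, 160, -56, -336/5, …
ICs: h(0) = -24, h′(0) = -48.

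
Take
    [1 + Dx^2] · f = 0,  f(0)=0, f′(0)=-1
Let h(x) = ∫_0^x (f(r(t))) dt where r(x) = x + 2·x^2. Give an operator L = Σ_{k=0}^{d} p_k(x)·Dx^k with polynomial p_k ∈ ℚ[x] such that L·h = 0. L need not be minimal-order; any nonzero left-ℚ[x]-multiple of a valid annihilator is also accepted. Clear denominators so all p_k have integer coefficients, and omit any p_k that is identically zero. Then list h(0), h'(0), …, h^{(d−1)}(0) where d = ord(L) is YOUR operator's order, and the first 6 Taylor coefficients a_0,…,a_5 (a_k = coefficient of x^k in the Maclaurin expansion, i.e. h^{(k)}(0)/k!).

L = (1 + 12·x + 48·x^2 + 64·x^3)·Dx - 4·Dx^2 + (1 + 4·x)·Dx^3  (order 3).
h: a_k = 0, 0, -1/2, -2/3, 1/24, 1/5, …
ICs: h(0) = 0, h′(0) = 0, h′′(0) = -1.

f: a_k = 0, -1, 0, 1/6, 0, -1/120, …
f∘r: x↦r, Dx↦Dx/r' in L_f ⇒ L₀.
Integrate: L := L₀·Dx.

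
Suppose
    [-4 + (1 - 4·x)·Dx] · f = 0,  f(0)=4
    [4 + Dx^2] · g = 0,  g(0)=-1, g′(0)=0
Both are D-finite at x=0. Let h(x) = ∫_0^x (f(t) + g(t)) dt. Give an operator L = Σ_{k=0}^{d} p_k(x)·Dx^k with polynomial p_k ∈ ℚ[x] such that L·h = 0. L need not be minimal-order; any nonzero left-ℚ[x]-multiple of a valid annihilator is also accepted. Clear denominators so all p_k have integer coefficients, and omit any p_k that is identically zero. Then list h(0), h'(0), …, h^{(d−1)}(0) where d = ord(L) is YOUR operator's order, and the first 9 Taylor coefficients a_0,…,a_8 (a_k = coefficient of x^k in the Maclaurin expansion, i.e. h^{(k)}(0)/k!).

L = (400 - 128·x + 256·x^2)·Dx + (-36 + 176·x - 192·x^2 + 256·x^3)·Dx^2 + (100 - 32·x + 64·x^2)·Dx^3 + (-9 + 44·x - 48·x^2 + 64·x^3)·Dx^4  (order 4).
h: a_k = 0, 3, 8, 22, 64, 614/3, 2048/3, 737284/315, 8192, …
ICs: h(0) = 0, h′(0) = 3, h′′(0) = 16, h′′′(0) = 132.

f: a_k = 4, 16, 64, 256, 1024, 4096, 16384, 65536, 262144, …
g: a_k = -1, 0, 2, 0, -2/3, 0, 4/45, 0, -2/315, …
Weyl lclm of L_f,L_g ⇒ L₀ (ord ≤ 3).
Integrate: L := L₀·Dx.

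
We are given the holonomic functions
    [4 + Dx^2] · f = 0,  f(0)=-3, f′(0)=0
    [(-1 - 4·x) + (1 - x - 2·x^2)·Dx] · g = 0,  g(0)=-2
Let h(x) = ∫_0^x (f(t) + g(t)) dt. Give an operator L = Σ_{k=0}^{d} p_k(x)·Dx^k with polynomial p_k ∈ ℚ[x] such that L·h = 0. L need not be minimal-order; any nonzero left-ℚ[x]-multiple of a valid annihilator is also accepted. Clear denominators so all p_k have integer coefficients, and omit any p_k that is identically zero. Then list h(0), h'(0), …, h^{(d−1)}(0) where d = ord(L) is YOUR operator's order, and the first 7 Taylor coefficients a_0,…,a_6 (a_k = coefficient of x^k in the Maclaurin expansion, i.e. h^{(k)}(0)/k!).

L = (-68 - 304·x - 200·x^2 - 320·x^3 - 160·x^4 - 128·x^5)·Dx + (20 - 12·x - 24·x^2 - 8·x^3 - 48·x^4 - 96·x^5 - 64·x^6)·Dx^2 + (-17 - 76·x - 50·x^2 - 80·x^3 - 40·x^4 - 32·x^5)·Dx^3 + (5 - 3·x - 6·x^2 - 2·x^3 - 12·x^4 - 24·x^5 - 16·x^6)·Dx^4  (order 4).
h: a_k = 0, -5, -1, 0, -5/2, -24/5, -7, …
ICs: h(0) = 0, h′(0) = -5, h′′(0) = -2, h′′′(0) = 0.

f: a_k = -3, 0, 6, 0, -2, 0, 4/15, …
g: a_k = -2, -2, -6, -10, -22, -42, -86, …
Weyl lclm of L_f,L_g ⇒ L₀ (ord ≤ 3).
∫: right-multiply L₀ by Dx.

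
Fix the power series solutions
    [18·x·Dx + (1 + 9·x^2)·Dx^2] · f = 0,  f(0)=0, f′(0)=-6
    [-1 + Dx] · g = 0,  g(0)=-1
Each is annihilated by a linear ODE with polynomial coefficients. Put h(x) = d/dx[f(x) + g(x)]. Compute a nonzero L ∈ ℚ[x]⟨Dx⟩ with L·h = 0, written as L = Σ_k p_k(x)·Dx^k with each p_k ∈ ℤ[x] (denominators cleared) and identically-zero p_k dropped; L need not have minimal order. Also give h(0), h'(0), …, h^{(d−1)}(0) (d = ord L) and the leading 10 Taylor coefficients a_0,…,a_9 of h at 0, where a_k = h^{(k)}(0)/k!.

f: a_k = 0, -6, 0, 18, 0, -486/5, 0, 4374/7, 0, -4374, …
g: a_k = -1, -1, -1/2, -1/6, -1/24, -1/120, -1/720, -1/5040, -1/40320, -1/362880, …
Sum ⇒ L₀ = lclm(L_f,L_g) in ℚ(x)⟨Dx⟩.
h=h₀': d/dx-closure on L₀ ⇒ L.
L = (18 - 18·x - 486·x^2 - 162·x^3) + (-19 + 468·x^2 - 81·x^4)·Dx + (1 + 18·x + 18·x^2 + 162·x^3 + 81·x^4)·Dx^2  (order 2).
h: a_k = -7, -1, 107/2, -1/6, -11665/24, -1/120, 3149279/720, -1/5040, -1587237121/40320, -1/362880, …
ICs: h(0) = -7, h′(0) = -1.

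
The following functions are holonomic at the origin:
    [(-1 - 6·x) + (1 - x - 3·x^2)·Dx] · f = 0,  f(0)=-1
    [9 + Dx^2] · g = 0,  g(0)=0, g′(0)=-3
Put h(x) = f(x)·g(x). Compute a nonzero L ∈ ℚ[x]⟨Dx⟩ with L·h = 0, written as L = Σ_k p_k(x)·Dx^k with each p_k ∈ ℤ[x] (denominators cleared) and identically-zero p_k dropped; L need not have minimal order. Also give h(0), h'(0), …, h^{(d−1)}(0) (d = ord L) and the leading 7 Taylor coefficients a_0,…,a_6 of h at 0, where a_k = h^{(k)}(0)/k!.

f: a_k = -1, -1, -4, -7, -19, -40, -97, …
g: a_k = 0, -3, 0, 9/2, 0, -81/40, 0, …
Sym-product of L_f,L_g gives L₀ (≤ ord 2).
L = (-3 + 9·x + 27·x^2) + (2 + 12·x)·Dx + (-1 + x + 3·x^2)·Dx^2  (order 2).
h: a_k = 0, 3, 3, 15/2, 33/2, 1641/40, 3621/40, …
ICs: h(0) = 0, h′(0) = 3.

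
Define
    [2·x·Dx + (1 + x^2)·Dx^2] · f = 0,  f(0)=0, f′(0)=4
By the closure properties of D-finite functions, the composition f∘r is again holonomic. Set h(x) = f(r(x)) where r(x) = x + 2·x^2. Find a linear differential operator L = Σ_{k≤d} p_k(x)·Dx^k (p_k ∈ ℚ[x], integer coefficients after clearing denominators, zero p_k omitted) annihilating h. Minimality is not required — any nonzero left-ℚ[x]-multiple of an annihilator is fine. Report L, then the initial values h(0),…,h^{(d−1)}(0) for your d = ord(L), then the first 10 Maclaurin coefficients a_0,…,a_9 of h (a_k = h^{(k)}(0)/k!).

L = (-4 + 2·x + 16·x^2 + 48·x^3 + 48·x^4)·Dx + (1 + 4·x + x^2 + 8·x^3 + 20·x^4 + 16·x^5)·Dx^2  (order 2).
h: a_k = 0, 4, 8, -4/3, -8, -76/5, -8/3, 220/7, 56, 148/9, …
ICs: h(0) = 0, h′(0) = 4.

f: a_k = 0, 4, 0, -4/3, 0, 4/5, 0, -4/7, 0, 4/9, …
Substitute x→r, Dx→(1/r')Dx; clear ⇒ L₀.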